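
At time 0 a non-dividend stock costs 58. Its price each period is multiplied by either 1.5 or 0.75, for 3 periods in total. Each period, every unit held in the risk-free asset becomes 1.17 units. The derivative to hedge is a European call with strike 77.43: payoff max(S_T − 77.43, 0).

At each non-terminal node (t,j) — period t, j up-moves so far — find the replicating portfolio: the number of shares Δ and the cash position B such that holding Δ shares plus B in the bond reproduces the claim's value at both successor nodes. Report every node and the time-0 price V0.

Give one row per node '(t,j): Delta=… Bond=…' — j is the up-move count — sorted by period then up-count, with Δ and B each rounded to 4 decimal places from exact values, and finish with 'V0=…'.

(0,0): Delta=0.6846 Bond=-21.4517
(1,0): Delta=0.2999 Bond=-8.3638
(1,1): Delta=0.8358 Bond=-38.2472
(2,0): Delta=0.0000 Bond=0.0000
(2,1): Delta=0.4178 Bond=-17.4744
(2,2): Delta=1.0000 Bond=-66.1795
V0=18.2579

Since d<R<u, set p* = (R−d)/(u−d) = 0.5600; price each node as the discounted p*-expectation of its children.
At expiry t=3: V(3,0)=0.0000, V(3,1)=0.0000, V(3,2)=20.4450, V(3,3)=118.3200
(2,0): S=32.6250. Δ = (V_up−V_dn)/(S_up−S_dn) = (0.0000−0.0000)/(48.9375−24.4688) = 0.0000. V = [p*·0.0000 + (1−p*)·0.0000]/1.17 = 0.0000. B = V − Δ·S = 0.0000.
(2,1): S=65.2500. Δ = (V_up−V_dn)/(S_up−S_dn) = (20.4450−0.0000)/(97.8750−48.9375) = 0.4178. V = [p*·20.4450 + (1−p*)·0.0000]/1.17 = 9.7856. B = V − Δ·S = -17.4744.
(2,2): S=130.5000. Δ = (V_up−V_dn)/(S_up−S_dn) = (118.3200−20.4450)/(195.7500−97.8750) = 1.0000. V = [p*·118.3200 + (1−p*)·20.4450]/1.17 = 64.3205. B = V − Δ·S = -66.1795.
(1,0): S=43.5000. Δ = (V_up−V_dn)/(S_up−S_dn) = (9.7856−0.0000)/(65.2500−32.6250) = 0.2999. V = [p*·9.7856 + (1−p*)·0.0000]/1.17 = 4.6837. B = V − Δ·S = -8.3638.
(1,1): S=87.0000. Δ = (V_up−V_dn)/(S_up−S_dn) = (64.3205−9.7856)/(130.5000−65.2500) = 0.8358. V = [p*·64.3205 + (1−p*)·9.7856]/1.17 = 34.4660. B = V − Δ·S = -38.2472.
(0,0): S=58.0000. Δ = (V_up−V_dn)/(S_up−S_dn) = (34.4660−4.6837)/(87.0000−43.5000) = 0.6846. V = [p*·34.4660 + (1−p*)·4.6837]/1.17 = 18.2579. B = V − Δ·S = -21.4517.
Check: Δ(0,0)·S0 + B(0,0) = 18.2579 = V0.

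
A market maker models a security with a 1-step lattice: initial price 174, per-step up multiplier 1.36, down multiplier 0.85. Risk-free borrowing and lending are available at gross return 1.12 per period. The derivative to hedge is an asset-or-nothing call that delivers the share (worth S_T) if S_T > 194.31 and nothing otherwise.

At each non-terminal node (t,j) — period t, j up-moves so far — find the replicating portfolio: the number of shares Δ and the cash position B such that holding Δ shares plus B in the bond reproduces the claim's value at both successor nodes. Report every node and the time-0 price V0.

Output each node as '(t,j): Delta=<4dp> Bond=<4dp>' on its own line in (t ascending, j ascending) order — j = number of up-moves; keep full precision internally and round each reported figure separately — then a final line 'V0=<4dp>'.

(0,0): Delta=2.6667 Bond=-352.1429
V0=111.8571

The replicating-portfolio and risk-neutral prices coincide; use p* = (1.12−0.85)/(1.36−0.85) = 0.5294 for the latter.
Terminal values V(1,·): V(1,0)=0.0000, V(1,1)=236.6400
(0,0): S=174.0000. Δ = (V_up−V_dn)/(S_up−S_dn) = (236.6400−0.0000)/(236.6400−147.9000) = 2.6667. V = [p*·236.6400 + (1−p*)·0.0000]/1.12 = 111.8571. B = V − Δ·S = -352.1429.
Each (Δ,B) replicates both successor values, so the strategy is self-financing and V0 is arbitrage-free.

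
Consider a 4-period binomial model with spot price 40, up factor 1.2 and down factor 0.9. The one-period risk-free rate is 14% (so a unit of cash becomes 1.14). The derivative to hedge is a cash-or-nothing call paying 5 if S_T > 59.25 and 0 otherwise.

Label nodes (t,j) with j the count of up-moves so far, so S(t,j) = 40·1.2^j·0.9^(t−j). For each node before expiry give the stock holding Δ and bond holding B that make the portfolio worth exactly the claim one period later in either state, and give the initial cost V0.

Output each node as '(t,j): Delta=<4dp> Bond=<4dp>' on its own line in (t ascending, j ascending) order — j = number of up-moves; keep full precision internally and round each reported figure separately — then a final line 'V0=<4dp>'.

No-arbitrage ⇒ martingale measure with p* = (R−d)/(u−d) = 0.8000.
At expiry t=4: V(4,0)=0.0000, V(4,1)=0.0000, V(4,2)=0.0000, V(4,3)=5.0000, V(4,4)=5.0000
(3,0): S=29.1600. Δ = (V_up−V_dn)/(S_up−S_dn) = (0.0000−0.0000)/(34.9920−26.2440) = 0.0000. V = [p*·0.0000 + (1−p*)·0.0000]/1.14 = 0.0000. B = V − Δ·S = 0.0000.
(3,1): S=38.8800. Δ = (V_up−V_dn)/(S_up−S_dn) = (0.0000−0.0000)/(46.6560−34.9920) = 0.0000. V = [p*·0.0000 + (1−p*)·0.0000]/1.14 = 0.0000. B = V − Δ·S = 0.0000.
(3,2): S=51.8400. Δ = (V_up−V_dn)/(S_up−S_dn) = (5.0000−0.0000)/(62.2080−46.6560) = 0.3215. V = [p*·5.0000 + (1−p*)·0.0000]/1.14 = 3.5088. B = V − Δ·S = -13.1579.
(3,3): S=69.1200. Δ = (V_up−V_dn)/(S_up−S_dn) = (5.0000−5.0000)/(82.9440−62.2080) = 0.0000. V = [p*·5.0000 + (1−p*)·5.0000]/1.14 = 4.3860. B = V − Δ·S = 4.3860.
(2,0): S=32.4000. Δ = (V_up−V_dn)/(S_up−S_dn) = (0.0000−0.0000)/(38.8800−29.1600) = 0.0000. V = [p*·0.0000 + (1−p*)·0.0000]/1.14 = 0.0000. B = V − Δ·S = 0.0000.
(2,1): S=43.2000. Δ = (V_up−V_dn)/(S_up−S_dn) = (3.5088−0.0000)/(51.8400−38.8800) = 0.2707. V = [p*·3.5088 + (1−p*)·0.0000]/1.14 = 2.4623. B = V − Δ·S = -9.2336.
(2,2): S=57.6000. Δ = (V_up−V_dn)/(S_up−S_dn) = (4.3860−3.5088)/(69.1200−51.8400) = 0.0508. V = [p*·4.3860 + (1−p*)·3.5088]/1.14 = 3.6934. B = V − Δ·S = 0.7695.
(1,0): S=36.0000. Δ = (V_up−V_dn)/(S_up−S_dn) = (2.4623−0.0000)/(43.2000−32.4000) = 0.2280. V = [p*·2.4623 + (1−p*)·0.0000]/1.14 = 1.7279. B = V − Δ·S = -6.4797.
(1,1): S=48.0000. Δ = (V_up−V_dn)/(S_up−S_dn) = (3.6934−2.4623)/(57.6000−43.2000) = 0.0855. V = [p*·3.6934 + (1−p*)·2.4623]/1.14 = 3.0239. B = V − Δ·S = -1.0800.
(0,0): S=40.0000. Δ = (V_up−V_dn)/(S_up−S_dn) = (3.0239−1.7279)/(48.0000−36.0000) = 0.1080. V = [p*·3.0239 + (1−p*)·1.7279]/1.14 = 2.4252. B = V − Δ·S = -1.8947.
Root portfolio cost Δ·40+B reproduces V0=2.4252.

(0,0): Delta=0.1080 Bond=-1.8947
(1,0): Delta=0.2280 Bond=-6.4797
(1,1): Delta=0.0855 Bond=-1.0800
(2,0): Delta=0.0000 Bond=0.0000
(2,1): Delta=0.2707 Bond=-9.2336
(2,2): Delta=0.0508 Bond=0.7695
(3,0): Delta=0.0000 Bond=0.0000
(3,1): Delta=0.0000 Bond=0.0000
(3,2): Delta=0.3215 Bond=-13.1579
(3,3): Delta=0.0000 Bond=4.3860
V0=2.4252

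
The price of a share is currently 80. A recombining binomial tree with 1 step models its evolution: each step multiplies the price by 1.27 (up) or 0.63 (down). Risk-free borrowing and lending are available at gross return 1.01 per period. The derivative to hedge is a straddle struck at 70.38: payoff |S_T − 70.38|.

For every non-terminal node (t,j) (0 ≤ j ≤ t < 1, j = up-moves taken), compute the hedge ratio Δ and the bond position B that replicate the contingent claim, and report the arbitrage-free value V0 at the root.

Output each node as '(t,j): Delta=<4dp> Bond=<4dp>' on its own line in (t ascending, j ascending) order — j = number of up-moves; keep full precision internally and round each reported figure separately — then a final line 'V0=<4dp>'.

Since d<R<u, set p* = (R−d)/(u−d) = 0.5938; price each node as the discounted p*-expectation of its children.
Terminal payoffs: V(1,0)=19.9800, V(1,1)=31.2200
Node (0,0) S=80.0000: V=(p*·31.2200+(1−p*)·19.9800)/1.01=26.3899; Δ=(31.2200−19.9800)/(101.6000−50.4000)=0.2195; B=V−Δ·S=8.8274
Check: Δ(0,0)·S0 + B(0,0) = 26.3899 = V0.

(0,0): Delta=0.2195 Bond=8.8274
V0=26.3899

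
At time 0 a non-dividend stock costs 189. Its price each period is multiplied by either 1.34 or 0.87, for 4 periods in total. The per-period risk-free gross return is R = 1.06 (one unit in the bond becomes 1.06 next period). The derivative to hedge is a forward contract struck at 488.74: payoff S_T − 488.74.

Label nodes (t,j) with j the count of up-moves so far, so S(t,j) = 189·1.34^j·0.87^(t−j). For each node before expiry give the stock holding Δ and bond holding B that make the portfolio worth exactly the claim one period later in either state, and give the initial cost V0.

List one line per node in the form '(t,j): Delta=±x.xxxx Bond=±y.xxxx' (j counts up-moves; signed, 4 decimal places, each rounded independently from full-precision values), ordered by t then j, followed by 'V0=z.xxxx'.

(0,0): Delta=1.0000 Bond=-387.1279
(1,0): Delta=1.0000 Bond=-410.3555
(1,1): Delta=1.0000 Bond=-410.3555
(2,0): Delta=1.0000 Bond=-434.9769
(2,1): Delta=1.0000 Bond=-434.9769
(2,2): Delta=1.0000 Bond=-434.9769
(3,0): Delta=1.0000 Bond=-461.0755
(3,1): Delta=1.0000 Bond=-461.0755
(3,2): Delta=1.0000 Bond=-461.0755
(3,3): Delta=1.0000 Bond=-461.0755
V0=-198.1279

No-arbitrage ⇒ martingale measure with p* = (R−d)/(u−d) = 0.4043.
At expiry t=4: V(4,0)=-380.4624, V(4,1)=-321.9675, V(4,2)=-231.8721, V(4,3)=-93.1043, V(4,4)=120.6299
  t=3,j=0: stock 124.4571 → up 166.7725 (V=-321.9675), down 108.2776 (V=-380.4624). Price -336.6184; hedge Δ=1.0000, bond B=-461.0755.
  t=3,j=1: stock 191.6925 → up 256.8679 (V=-231.8721), down 166.7725 (V=-321.9675). Price -269.3830; hedge Δ=1.0000, bond B=-461.0755.
  t=3,j=2: stock 295.2505 → up 395.6357 (V=-93.1043), down 256.8679 (V=-231.8721). Price -165.8250; hedge Δ=1.0000, bond B=-461.0755.
  t=3,j=3: stock 454.7537 → up 609.3699 (V=120.6299), down 395.6357 (V=-93.1043). Price -6.3218; hedge Δ=1.0000, bond B=-461.0755.
  t=2,j=0: stock 143.0541 → up 191.6925 (V=-269.3830), down 124.4571 (V=-336.6184). Price -291.9228; hedge Δ=1.0000, bond B=-434.9769.
  t=2,j=1: stock 220.3362 → up 295.2505 (V=-165.8250), down 191.6925 (V=-269.3830). Price -214.6407; hedge Δ=1.0000, bond B=-434.9769.
  t=2,j=2: stock 339.3684 → up 454.7537 (V=-6.3218), down 295.2505 (V=-165.8250). Price -95.6085; hedge Δ=1.0000, bond B=-434.9769.
  t=1,j=0: stock 164.4300 → up 220.3362 (V=-214.6407), down 143.0541 (V=-291.9228). Price -245.9255; hedge Δ=1.0000, bond B=-410.3555.
  t=1,j=1: stock 253.2600 → up 339.3684 (V=-95.6085), down 220.3362 (V=-214.6407). Price -157.0955; hedge Δ=1.0000, bond B=-410.3555.
  t=0,j=0: stock 189.0000 → up 253.2600 (V=-157.0955), down 164.4300 (V=-245.9255). Price -198.1279; hedge Δ=1.0000, bond B=-387.1279.
Root portfolio cost Δ·189+B reproduces V0=-198.1279.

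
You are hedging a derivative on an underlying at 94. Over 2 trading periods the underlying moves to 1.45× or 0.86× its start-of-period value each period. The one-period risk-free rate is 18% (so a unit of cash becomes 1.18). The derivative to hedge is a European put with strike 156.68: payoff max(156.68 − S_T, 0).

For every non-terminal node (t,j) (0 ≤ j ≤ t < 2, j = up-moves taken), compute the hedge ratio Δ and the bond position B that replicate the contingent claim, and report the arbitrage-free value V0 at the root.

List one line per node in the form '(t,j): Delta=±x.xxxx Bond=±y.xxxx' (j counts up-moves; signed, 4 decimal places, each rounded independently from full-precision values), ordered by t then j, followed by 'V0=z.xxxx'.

Risk-neutral probability p* = (R−d)/(u−d) = (1.18−0.86)/(1.45−0.86) = 0.5424.
At expiry t=2: V(2,0)=87.1576, V(2,1)=39.4620, V(2,2)=0.0000
  t=1,j=0: stock 80.8400 → up 117.2180 (V=39.4620), down 69.5224 (V=87.1576). Price 51.9397; hedge Δ=-1.0000, bond B=132.7797.
  t=1,j=1: stock 136.3000 → up 197.6350 (V=0.0000), down 117.2180 (V=39.4620). Price 15.3041; hedge Δ=-0.4907, bond B=82.1889.
  t=0,j=0: stock 94.0000 → up 136.3000 (V=15.3041), down 80.8400 (V=51.9397). Price 27.1776; hedge Δ=-0.6606, bond B=89.2717.
Each (Δ,B) replicates both successor values, so the strategy is self-financing and V0 is arbitrage-free.

(0,0): Delta=-0.6606 Bond=89.2717
(1,0): Delta=-1.0000 Bond=132.7797
(1,1): Delta=-0.4907 Bond=82.1889
V0=27.1776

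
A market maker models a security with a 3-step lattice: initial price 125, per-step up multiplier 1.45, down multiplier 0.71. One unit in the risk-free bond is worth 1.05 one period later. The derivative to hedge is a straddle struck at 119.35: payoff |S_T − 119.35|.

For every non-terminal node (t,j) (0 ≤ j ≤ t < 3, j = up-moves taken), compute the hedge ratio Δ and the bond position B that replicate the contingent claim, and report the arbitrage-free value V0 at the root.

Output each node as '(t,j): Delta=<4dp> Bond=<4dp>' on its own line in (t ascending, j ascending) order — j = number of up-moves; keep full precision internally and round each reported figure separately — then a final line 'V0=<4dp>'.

The replicating-portfolio and risk-neutral prices coincide; use p* = (1.05−0.71)/(1.45−0.71) = 0.4595 for the latter.
Terminal values V(3,·): V(3,0)=74.6111, V(3,1)=27.9819, V(3,2)=67.2469, V(3,3)=261.7281
  t=2,j=0: stock 63.0125 → up 91.3681 (V=27.9819), down 44.7389 (V=74.6111). Price 50.6542; hedge Δ=-1.0000, bond B=113.6667.
  t=2,j=1: stock 128.6875 → up 186.5969 (V=67.2469), down 91.3681 (V=27.9819). Price 43.8310; hedge Δ=0.4123, bond B=-9.2298.
  t=2,j=2: stock 262.8125 → up 381.0781 (V=261.7281), down 186.5969 (V=67.2469). Price 149.1458; hedge Δ=1.0000, bond B=-113.6667.
  t=1,j=0: stock 88.7500 → up 128.6875 (V=43.8310), down 63.0125 (V=50.6542). Price 45.2564; hedge Δ=-0.1039, bond B=54.4769.
  t=1,j=1: stock 181.2500 → up 262.8125 (V=149.1458), down 128.6875 (V=43.8310). Price 87.8275; hedge Δ=0.7852, bond B=-54.4898.
  t=0,j=0: stock 125.0000 → up 181.2500 (V=87.8275), down 88.7500 (V=45.2564). Price 61.7296; hedge Δ=0.4602, bond B=4.2010.
Self-financing check: at every node Δ·S+B equals the discounted successor values.

(0,0): Delta=0.4602 Bond=4.2010
(1,0): Delta=-0.1039 Bond=54.4769
(1,1): Delta=0.7852 Bond=-54.4898
(2,0): Delta=-1.0000 Bond=113.6667
(2,1): Delta=0.4123 Bond=-9.2298
(2,2): Delta=1.0000 Bond=-113.6667
V0=61.7296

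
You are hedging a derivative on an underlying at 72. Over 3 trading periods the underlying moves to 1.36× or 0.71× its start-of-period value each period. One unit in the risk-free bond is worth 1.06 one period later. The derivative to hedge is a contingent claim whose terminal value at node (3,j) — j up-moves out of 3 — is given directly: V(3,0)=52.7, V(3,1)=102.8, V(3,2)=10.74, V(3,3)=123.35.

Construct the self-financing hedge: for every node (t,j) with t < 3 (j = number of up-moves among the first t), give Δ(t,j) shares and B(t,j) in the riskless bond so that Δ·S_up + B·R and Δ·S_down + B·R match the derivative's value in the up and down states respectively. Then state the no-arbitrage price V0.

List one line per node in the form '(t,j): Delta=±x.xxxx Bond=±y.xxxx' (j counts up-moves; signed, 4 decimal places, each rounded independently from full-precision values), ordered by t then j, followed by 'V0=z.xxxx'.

(0,0): Delta=-0.0463 Bond=57.1746
(1,0): Delta=-0.7509 Bond=96.6233
(1,1): Delta=0.2690 Bond=29.7323
(2,0): Delta=2.1236 Bond=-1.9100
(2,1): Delta=-2.0372 Bond=191.8470
(2,2): Delta=1.3009 Bond=-105.9102
V0=53.8402

Under the risk-neutral measure, an up-move has probability p* = (R−d)/(u−d) = 0.5385 and values discount at R = 1.06.
Payoff layer (t=3): V(3,0)=52.7000, V(3,1)=102.8000, V(3,2)=10.7400, V(3,3)=123.3500
Node (2,0) S=36.2952: V=(p*·102.8000+(1−p*)·52.7000)/1.06=75.1669; Δ=(102.8000−52.7000)/(49.3615−25.7696)=2.1236; B=V−Δ·S=-1.9100
Node (2,1) S=69.5232: V=(p*·10.7400+(1−p*)·102.8000)/1.06=50.2163; Δ=(10.7400−102.8000)/(94.5516−49.3615)=-2.0372; B=V−Δ·S=191.8470
Node (2,2) S=133.1712: V=(p*·123.3500+(1−p*)·10.7400)/1.06=67.3360; Δ=(123.3500−10.7400)/(181.1128−94.5516)=1.3009; B=V−Δ·S=-105.9102
Node (1,0) S=51.1200: V=(p*·50.2163+(1−p*)·75.1669)/1.06=58.2377; Δ=(50.2163−75.1669)/(69.5232−36.2952)=-0.7509; B=V−Δ·S=96.6233
Node (1,1) S=97.9200: V=(p*·67.3360+(1−p*)·50.2163)/1.06=56.0704; Δ=(67.3360−50.2163)/(133.1712−69.5232)=0.2690; B=V−Δ·S=29.7323
Node (0,0) S=72.0000: V=(p*·56.0704+(1−p*)·58.2377)/1.06=53.8402; Δ=(56.0704−58.2377)/(97.9200−51.1200)=-0.0463; B=V−Δ·S=57.1746
Root portfolio cost Δ·72+B reproduces V0=53.8402.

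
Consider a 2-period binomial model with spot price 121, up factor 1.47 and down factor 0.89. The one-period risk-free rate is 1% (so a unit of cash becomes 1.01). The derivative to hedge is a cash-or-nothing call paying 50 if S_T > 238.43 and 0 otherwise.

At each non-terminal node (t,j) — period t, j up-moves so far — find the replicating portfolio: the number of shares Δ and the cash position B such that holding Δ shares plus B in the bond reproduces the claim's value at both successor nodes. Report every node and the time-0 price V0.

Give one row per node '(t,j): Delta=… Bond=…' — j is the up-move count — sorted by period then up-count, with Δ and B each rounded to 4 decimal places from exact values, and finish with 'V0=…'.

(0,0): Delta=0.1459 Bond=-15.5612
(1,0): Delta=0.0000 Bond=0.0000
(1,1): Delta=0.4847 Bond=-75.9645
V0=2.0981

Risk-neutral probability p* = (R−d)/(u−d) = (1.01−0.89)/(1.47−0.89) = 0.2069.
Terminal payoffs: V(2,0)=0.0000, V(2,1)=0.0000, V(2,2)=50.0000
Node (1,0) S=107.6900: V=(p*·0.0000+(1−p*)·0.0000)/1.01=0.0000; Δ=(0.0000−0.0000)/(158.3043−95.8441)=0.0000; B=V−Δ·S=0.0000
Node (1,1) S=177.8700: V=(p*·50.0000+(1−p*)·0.0000)/1.01=10.2424; Δ=(50.0000−0.0000)/(261.4689−158.3043)=0.4847; B=V−Δ·S=-75.9645
Node (0,0) S=121.0000: V=(p*·10.2424+(1−p*)·0.0000)/1.01=2.0981; Δ=(10.2424−0.0000)/(177.8700−107.6900)=0.1459; B=V−Δ·S=-15.5612
Each (Δ,B) replicates both successor values, so the strategy is self-financing and V0 is arbitrage-free.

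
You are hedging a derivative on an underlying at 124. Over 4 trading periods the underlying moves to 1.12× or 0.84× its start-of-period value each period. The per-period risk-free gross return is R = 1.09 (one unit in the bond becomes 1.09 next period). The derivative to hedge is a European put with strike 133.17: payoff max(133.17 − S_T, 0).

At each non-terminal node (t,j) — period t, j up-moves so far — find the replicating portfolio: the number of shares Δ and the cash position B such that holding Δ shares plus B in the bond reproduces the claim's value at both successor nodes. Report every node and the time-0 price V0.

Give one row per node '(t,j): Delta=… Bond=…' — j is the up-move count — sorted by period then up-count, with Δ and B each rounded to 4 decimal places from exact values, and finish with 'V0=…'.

(0,0): Delta=-0.1528 Bond=20.0203
(1,0): Delta=-0.6971 Bond=78.5151
(1,1): Delta=-0.1038 Bond=15.0189
(2,0): Delta=-1.0000 Bond=112.0865
(2,1): Delta=-0.6698 Bond=82.4008
(2,2): Delta=-0.0529 Bond=8.4470
(3,0): Delta=-1.0000 Bond=122.1743
(3,1): Delta=-1.0000 Bond=122.1743
(3,2): Delta=-0.6401 Bond=85.9340
(3,3): Delta=0.0000 Bond=0.0000
V0=1.0758

Under the risk-neutral measure, an up-move has probability p* = (R−d)/(u−d) = 0.8929 and values discount at R = 1.09.
Terminal payoffs: V(4,0)=71.4340, V(4,1)=50.8553, V(4,2)=23.4170, V(4,3)=0.0000, V(4,4)=0.0000
(3,0): S=73.4953. Δ = (V_up−V_dn)/(S_up−S_dn) = (50.8553−71.4340)/(82.3147−61.7360) = -1.0000. V = [p*·50.8553 + (1−p*)·71.4340]/1.09 = 48.6790. B = V − Δ·S = 122.1743.
(3,1): S=97.9937. Δ = (V_up−V_dn)/(S_up−S_dn) = (23.4170−50.8553)/(109.7530−82.3147) = -1.0000. V = [p*·23.4170 + (1−p*)·50.8553]/1.09 = 24.1806. B = V − Δ·S = 122.1743.
(3,2): S=130.6583. Δ = (V_up−V_dn)/(S_up−S_dn) = (0.0000−23.4170)/(146.3373−109.7530) = -0.6401. V = [p*·0.0000 + (1−p*)·23.4170]/1.09 = 2.3018. B = V − Δ·S = 85.9340.
(3,3): S=174.2111. Δ = (V_up−V_dn)/(S_up−S_dn) = (0.0000−0.0000)/(195.1164−146.3373) = 0.0000. V = [p*·0.0000 + (1−p*)·0.0000]/1.09 = 0.0000. B = V − Δ·S = 0.0000.
(2,0): S=87.4944. Δ = (V_up−V_dn)/(S_up−S_dn) = (24.1806−48.6790)/(97.9937−73.4953) = -1.0000. V = [p*·24.1806 + (1−p*)·48.6790]/1.09 = 24.5921. B = V − Δ·S = 112.0865.
(2,1): S=116.6592. Δ = (V_up−V_dn)/(S_up−S_dn) = (2.3018−24.1806)/(130.6583−97.9937) = -0.6698. V = [p*·2.3018 + (1−p*)·24.1806]/1.09 = 4.2623. B = V − Δ·S = 82.4008.
(2,2): S=155.5456. Δ = (V_up−V_dn)/(S_up−S_dn) = (0.0000−2.3018)/(174.2111−130.6583) = -0.0529. V = [p*·0.0000 + (1−p*)·2.3018]/1.09 = 0.2263. B = V − Δ·S = 8.4470.
(1,0): S=104.1600. Δ = (V_up−V_dn)/(S_up−S_dn) = (4.2623−24.5921)/(116.6592−87.4944) = -0.6971. V = [p*·4.2623 + (1−p*)·24.5921]/1.09 = 5.9088. B = V − Δ·S = 78.5151.
(1,1): S=138.8800. Δ = (V_up−V_dn)/(S_up−S_dn) = (0.2263−4.2623)/(155.5456−116.6592) = -0.1038. V = [p*·0.2263 + (1−p*)·4.2623]/1.09 = 0.6043. B = V − Δ·S = 15.0189.
(0,0): S=124.0000. Δ = (V_up−V_dn)/(S_up−S_dn) = (0.6043−5.9088)/(138.8800−104.1600) = -0.1528. V = [p*·0.6043 + (1−p*)·5.9088]/1.09 = 1.0758. B = V − Δ·S = 20.0203.
Root portfolio cost Δ·124+B reproduces V0=1.0758.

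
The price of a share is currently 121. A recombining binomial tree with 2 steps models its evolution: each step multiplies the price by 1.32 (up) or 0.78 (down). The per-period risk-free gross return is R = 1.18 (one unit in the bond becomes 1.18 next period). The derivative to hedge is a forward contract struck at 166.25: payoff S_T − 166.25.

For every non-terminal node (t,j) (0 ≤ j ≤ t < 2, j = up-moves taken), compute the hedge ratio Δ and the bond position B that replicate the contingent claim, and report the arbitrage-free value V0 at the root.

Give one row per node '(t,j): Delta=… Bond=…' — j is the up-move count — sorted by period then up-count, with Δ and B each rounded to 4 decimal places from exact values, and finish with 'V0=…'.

Under the risk-neutral measure, an up-move has probability p* = (R−d)/(u−d) = 0.7407 and values discount at R = 1.18.
At expiry t=2: V(2,0)=-92.6336, V(2,1)=-41.6684, V(2,2)=44.5804
(1,0): S=94.3800. Δ = (V_up−V_dn)/(S_up−S_dn) = (-41.6684−-92.6336)/(124.5816−73.6164) = 1.0000. V = [p*·-41.6684 + (1−p*)·-92.6336]/1.18 = -46.5098. B = V − Δ·S = -140.8898.
(1,1): S=159.7200. Δ = (V_up−V_dn)/(S_up−S_dn) = (44.5804−-41.6684)/(210.8304−124.5816) = 1.0000. V = [p*·44.5804 + (1−p*)·-41.6684]/1.18 = 18.8302. B = V − Δ·S = -140.8898.
(0,0): S=121.0000. Δ = (V_up−V_dn)/(S_up−S_dn) = (18.8302−-46.5098)/(159.7200−94.3800) = 1.0000. V = [p*·18.8302 + (1−p*)·-46.5098]/1.18 = 1.6018. B = V − Δ·S = -119.3982.
Self-financing check: at every node Δ·S+B equals the discounted successor values.

(0,0): Delta=1.0000 Bond=-119.3982
(1,0): Delta=1.0000 Bond=-140.8898
(1,1): Delta=1.0000 Bond=-140.8898
V0=1.6018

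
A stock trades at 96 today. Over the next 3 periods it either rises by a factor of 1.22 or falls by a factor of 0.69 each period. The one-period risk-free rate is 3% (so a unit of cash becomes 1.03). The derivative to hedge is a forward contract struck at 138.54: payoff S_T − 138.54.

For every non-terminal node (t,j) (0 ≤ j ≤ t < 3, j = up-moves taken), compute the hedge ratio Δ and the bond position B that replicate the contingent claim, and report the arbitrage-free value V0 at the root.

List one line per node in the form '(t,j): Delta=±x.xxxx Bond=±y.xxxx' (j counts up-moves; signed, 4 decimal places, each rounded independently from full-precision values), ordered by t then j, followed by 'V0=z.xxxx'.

(0,0): Delta=1.0000 Bond=-126.7837
(1,0): Delta=1.0000 Bond=-130.5872
(1,1): Delta=1.0000 Bond=-130.5872
(2,0): Delta=1.0000 Bond=-134.5049
(2,1): Delta=1.0000 Bond=-134.5049
(2,2): Delta=1.0000 Bond=-134.5049
V0=-30.7837

Under the risk-neutral measure, an up-move has probability p* = (R−d)/(u−d) = 0.6415 and values discount at R = 1.03.
At expiry t=3: V(3,0)=-107.0031, V(3,1)=-82.7792, V(3,2)=-39.9484, V(3,3)=35.7814
(2,0): S=45.7056. Δ = (V_up−V_dn)/(S_up−S_dn) = (-82.7792−-107.0031)/(55.7608−31.5369) = 1.0000. V = [p*·-82.7792 + (1−p*)·-107.0031]/1.03 = -88.7993. B = V − Δ·S = -134.5049.
(2,1): S=80.8128. Δ = (V_up−V_dn)/(S_up−S_dn) = (-39.9484−-82.7792)/(98.5916−55.7608) = 1.0000. V = [p*·-39.9484 + (1−p*)·-82.7792]/1.03 = -53.6921. B = V − Δ·S = -134.5049.
(2,2): S=142.8864. Δ = (V_up−V_dn)/(S_up−S_dn) = (35.7814−-39.9484)/(174.3214−98.5916) = 1.0000. V = [p*·35.7814 + (1−p*)·-39.9484]/1.03 = 8.3815. B = V − Δ·S = -134.5049.
(1,0): S=66.2400. Δ = (V_up−V_dn)/(S_up−S_dn) = (-53.6921−-88.7993)/(80.8128−45.7056) = 1.0000. V = [p*·-53.6921 + (1−p*)·-88.7993]/1.03 = -64.3472. B = V − Δ·S = -130.5872.
(1,1): S=117.1200. Δ = (V_up−V_dn)/(S_up−S_dn) = (8.3815−-53.6921)/(142.8864−80.8128) = 1.0000. V = [p*·8.3815 + (1−p*)·-53.6921]/1.03 = -13.4672. B = V − Δ·S = -130.5872.
(0,0): S=96.0000. Δ = (V_up−V_dn)/(S_up−S_dn) = (-13.4672−-64.3472)/(117.1200−66.2400) = 1.0000. V = [p*·-13.4672 + (1−p*)·-64.3472]/1.03 = -30.7837. B = V − Δ·S = -126.7837.
The time-0 hedge costs -30.7837, which is the no-arbitrage price.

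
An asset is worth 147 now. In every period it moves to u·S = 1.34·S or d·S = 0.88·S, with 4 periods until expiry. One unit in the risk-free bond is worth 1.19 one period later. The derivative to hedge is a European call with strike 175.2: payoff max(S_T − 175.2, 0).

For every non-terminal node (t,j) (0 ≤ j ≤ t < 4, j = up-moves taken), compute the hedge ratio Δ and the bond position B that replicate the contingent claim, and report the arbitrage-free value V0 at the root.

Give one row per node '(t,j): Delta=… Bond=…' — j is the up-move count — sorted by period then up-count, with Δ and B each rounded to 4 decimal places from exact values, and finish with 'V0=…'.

Since d<R<u, set p* = (R−d)/(u−d) = 0.6739; price each node as the discounted p*-expectation of its children.
Terminal payoffs: V(4,0)=0.0000, V(4,1)=0.0000, V(4,2)=29.2054, V(4,3)=136.0536, V(4,4)=298.7544
  t=3,j=0: stock 100.1764 → up 134.2364 (V=0.0000), down 88.1552 (V=0.0000). Price 0.0000; hedge Δ=0.0000, bond B=0.0000.
  t=3,j=1: stock 152.5413 → up 204.4054 (V=29.2054), down 134.2364 (V=0.0000). Price 16.5394; hedge Δ=0.4162, bond B=-46.9505.
  t=3,j=2: stock 232.2788 → up 311.2536 (V=136.0536), down 204.4054 (V=29.2054). Price 85.0519; hedge Δ=1.0000, bond B=-147.2269.
  t=3,j=3: stock 353.6973 → up 473.9544 (V=298.7544), down 311.2536 (V=136.0536). Price 206.4704; hedge Δ=1.0000, bond B=-147.2269.
  t=2,j=0: stock 113.8368 → up 152.5413 (V=16.5394), down 100.1764 (V=0.0000). Price 9.3665; hedge Δ=0.3158, bond B=-26.5887.
  t=2,j=1: stock 173.3424 → up 232.2788 (V=85.0519), down 152.5413 (V=16.5394). Price 52.6982; hedge Δ=0.8592, bond B=-96.2421.
  t=2,j=2: stock 263.9532 → up 353.6973 (V=206.4704), down 232.2788 (V=85.0519). Price 140.2331; hedge Δ=1.0000, bond B=-123.7201.
  t=1,j=0: stock 129.3600 → up 173.3424 (V=52.6982), down 113.8368 (V=9.3665). Price 32.4103; hedge Δ=0.7282, bond B=-61.7891.
  t=1,j=1: stock 196.9800 → up 263.9532 (V=140.2331), down 173.3424 (V=52.6982). Price 93.8564; hedge Δ=0.9661, bond B=-96.4369.
  t=0,j=0: stock 147.0000 → up 196.9800 (V=93.8564), down 129.3600 (V=32.4103). Price 62.0333; hedge Δ=0.9087, bond B=-71.5451.
Each (Δ,B) replicates both successor values, so the strategy is self-financing and V0 is arbitrage-free.

(0,0): Delta=0.9087 Bond=-71.5451
(1,0): Delta=0.7282 Bond=-61.7891
(1,1): Delta=0.9661 Bond=-96.4369
(2,0): Delta=0.3158 Bond=-26.5887
(2,1): Delta=0.8592 Bond=-96.2421
(2,2): Delta=1.0000 Bond=-123.7201
(3,0): Delta=0.0000 Bond=0.0000
(3,1): Delta=0.4162 Bond=-46.9505
(3,2): Delta=1.0000 Bond=-147.2269
(3,3): Delta=1.0000 Bond=-147.2269
V0=62.0333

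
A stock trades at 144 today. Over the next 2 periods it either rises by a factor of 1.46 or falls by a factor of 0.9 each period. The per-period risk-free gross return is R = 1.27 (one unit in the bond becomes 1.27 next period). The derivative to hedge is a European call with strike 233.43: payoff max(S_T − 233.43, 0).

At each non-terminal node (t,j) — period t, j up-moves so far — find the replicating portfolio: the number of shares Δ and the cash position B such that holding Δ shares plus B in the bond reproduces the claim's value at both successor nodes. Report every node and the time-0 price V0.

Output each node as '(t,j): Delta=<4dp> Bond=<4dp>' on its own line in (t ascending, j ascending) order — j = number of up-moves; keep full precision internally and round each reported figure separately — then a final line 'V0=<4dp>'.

The replicating-portfolio and risk-neutral prices coincide; use p* = (1.27−0.9)/(1.46−0.9) = 0.6607 for the latter.
At expiry t=2: V(2,0)=0.0000, V(2,1)=0.0000, V(2,2)=73.5204
Node (1,0) S=129.6000: V=(p*·0.0000+(1−p*)·0.0000)/1.27=0.0000; Δ=(0.0000−0.0000)/(189.2160−116.6400)=0.0000; B=V−Δ·S=0.0000
Node (1,1) S=210.2400: V=(p*·73.5204+(1−p*)·0.0000)/1.27=38.2488; Δ=(73.5204−0.0000)/(306.9504−189.2160)=0.6245; B=V−Δ·S=-93.0376
Node (0,0) S=144.0000: V=(p*·38.2488+(1−p*)·0.0000)/1.27=19.8988; Δ=(38.2488−0.0000)/(210.2400−129.6000)=0.4743; B=V−Δ·S=-48.4026
Check: Δ(0,0)·S0 + B(0,0) = 19.8988 = V0.

(0,0): Delta=0.4743 Bond=-48.4026
(1,0): Delta=0.0000 Bond=0.0000
(1,1): Delta=0.6245 Bond=-93.0376
V0=19.8988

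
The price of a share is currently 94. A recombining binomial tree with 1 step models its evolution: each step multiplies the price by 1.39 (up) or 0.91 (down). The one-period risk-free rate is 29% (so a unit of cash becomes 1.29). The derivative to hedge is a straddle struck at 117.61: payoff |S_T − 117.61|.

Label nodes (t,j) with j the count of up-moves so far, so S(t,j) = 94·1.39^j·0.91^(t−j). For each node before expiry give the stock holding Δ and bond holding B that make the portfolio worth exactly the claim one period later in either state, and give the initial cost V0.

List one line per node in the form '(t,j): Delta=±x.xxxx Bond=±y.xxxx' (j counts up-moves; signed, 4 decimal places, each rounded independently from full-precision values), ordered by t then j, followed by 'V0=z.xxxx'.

Since d<R<u, set p* = (R−d)/(u−d) = 0.7917; price each node as the discounted p*-expectation of its children.
Payoff layer (t=1): V(1,0)=32.0700, V(1,1)=13.0500
  t=0,j=0: stock 94.0000 → up 130.6600 (V=13.0500), down 85.5400 (V=32.0700). Price 13.1880; hedge Δ=-0.4215, bond B=52.8130.
Self-financing check: at every node Δ·S+B equals the discounted successor values.

(0,0): Delta=-0.4215 Bond=52.8130
V0=13.1880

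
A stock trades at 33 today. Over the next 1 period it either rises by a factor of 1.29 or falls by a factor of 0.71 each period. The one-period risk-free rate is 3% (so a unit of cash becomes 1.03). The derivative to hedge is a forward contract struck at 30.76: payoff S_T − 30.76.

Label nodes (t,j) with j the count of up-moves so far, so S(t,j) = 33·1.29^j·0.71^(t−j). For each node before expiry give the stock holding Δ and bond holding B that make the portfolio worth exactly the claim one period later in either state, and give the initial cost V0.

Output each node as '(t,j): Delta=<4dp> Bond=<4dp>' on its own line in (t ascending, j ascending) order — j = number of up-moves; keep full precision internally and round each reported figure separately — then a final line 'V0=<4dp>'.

The replicating-portfolio and risk-neutral prices coincide; use p* = (1.03−0.71)/(1.29−0.71) = 0.5517 for the latter.
Terminal payoffs: V(1,0)=-7.3300, V(1,1)=11.8100
(0,0): S=33.0000. Δ = (V_up−V_dn)/(S_up−S_dn) = (11.8100−-7.3300)/(42.5700−23.4300) = 1.0000. V = [p*·11.8100 + (1−p*)·-7.3300]/1.03 = 3.1359. B = V − Δ·S = -29.8641.
Root portfolio cost Δ·33+B reproduces V0=3.1359.

(0,0): Delta=1.0000 Bond=-29.8641
V0=3.1359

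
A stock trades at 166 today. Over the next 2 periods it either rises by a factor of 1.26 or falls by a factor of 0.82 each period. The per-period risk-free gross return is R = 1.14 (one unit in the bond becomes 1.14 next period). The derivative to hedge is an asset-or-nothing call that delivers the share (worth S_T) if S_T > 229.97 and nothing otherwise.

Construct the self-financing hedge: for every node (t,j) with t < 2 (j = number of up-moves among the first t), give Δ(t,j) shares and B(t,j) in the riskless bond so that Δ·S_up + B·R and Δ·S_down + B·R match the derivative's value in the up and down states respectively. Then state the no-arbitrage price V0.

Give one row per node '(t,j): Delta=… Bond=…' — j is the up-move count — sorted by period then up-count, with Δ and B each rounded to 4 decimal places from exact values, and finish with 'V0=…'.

(0,0): Delta=2.3019 Bond=-274.8514
(1,0): Delta=0.0000 Bond=0.0000
(1,1): Delta=2.8636 Bond=-430.8296
V0=107.2591

Since d<R<u, set p* = (R−d)/(u−d) = 0.7273; price each node as the discounted p*-expectation of its children.
At expiry t=2: V(2,0)=0.0000, V(2,1)=0.0000, V(2,2)=263.5416
(1,0): S=136.1200. Δ = (V_up−V_dn)/(S_up−S_dn) = (0.0000−0.0000)/(171.5112−111.6184) = 0.0000. V = [p*·0.0000 + (1−p*)·0.0000]/1.14 = 0.0000. B = V − Δ·S = 0.0000.
(1,1): S=209.1600. Δ = (V_up−V_dn)/(S_up−S_dn) = (263.5416−0.0000)/(263.5416−171.5112) = 2.8636. V = [p*·263.5416 + (1−p*)·0.0000]/1.14 = 168.1286. B = V − Δ·S = -430.8296.
(0,0): S=166.0000. Δ = (V_up−V_dn)/(S_up−S_dn) = (168.1286−0.0000)/(209.1600−136.1200) = 2.3019. V = [p*·168.1286 + (1−p*)·0.0000]/1.14 = 107.2591. B = V − Δ·S = -274.8514.
Root portfolio cost Δ·166+B reproduces V0=107.2591.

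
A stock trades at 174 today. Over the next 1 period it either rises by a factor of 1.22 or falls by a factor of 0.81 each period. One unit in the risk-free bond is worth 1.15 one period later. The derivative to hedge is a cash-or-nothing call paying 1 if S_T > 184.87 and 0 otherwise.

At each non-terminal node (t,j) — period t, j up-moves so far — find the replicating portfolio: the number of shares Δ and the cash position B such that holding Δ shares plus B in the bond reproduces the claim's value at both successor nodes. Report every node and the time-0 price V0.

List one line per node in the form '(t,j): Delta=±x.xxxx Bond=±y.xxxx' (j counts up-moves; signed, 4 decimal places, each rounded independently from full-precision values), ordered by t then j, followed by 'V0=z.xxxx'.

No-arbitrage ⇒ martingale measure with p* = (R−d)/(u−d) = 0.8293.
Payoff layer (t=1): V(1,0)=0.0000, V(1,1)=1.0000
(0,0): S=174.0000. Δ = (V_up−V_dn)/(S_up−S_dn) = (1.0000−0.0000)/(212.2800−140.9400) = 0.0140. V = [p*·1.0000 + (1−p*)·0.0000]/1.15 = 0.7211. B = V − Δ·S = -1.7179.
Each (Δ,B) replicates both successor values, so the strategy is self-financing and V0 is arbitrage-free.

(0,0): Delta=0.0140 Bond=-1.7179
V0=0.7211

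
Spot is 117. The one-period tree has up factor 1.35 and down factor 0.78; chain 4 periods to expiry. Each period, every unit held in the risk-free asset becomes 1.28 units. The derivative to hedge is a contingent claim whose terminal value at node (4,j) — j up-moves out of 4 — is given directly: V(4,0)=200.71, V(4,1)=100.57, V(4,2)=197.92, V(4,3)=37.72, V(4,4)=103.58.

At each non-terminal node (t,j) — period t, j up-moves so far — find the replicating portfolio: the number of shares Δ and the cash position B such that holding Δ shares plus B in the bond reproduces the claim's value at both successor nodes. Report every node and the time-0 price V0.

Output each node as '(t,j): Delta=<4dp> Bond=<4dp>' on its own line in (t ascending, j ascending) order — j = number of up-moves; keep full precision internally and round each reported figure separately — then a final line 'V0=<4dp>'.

(0,0): Delta=0.0194 Bond=30.6267
(1,0): Delta=-1.2180 Bond=152.1285
(1,1): Delta=0.1195 Bond=23.3925
(2,0): Delta=1.4075 Bond=7.8373
(2,1): Delta=-1.4304 Bond=220.8887
(2,2): Delta=0.2449 Bond=3.2100
(3,0): Delta=-3.1642 Bond=263.8623
(3,1): Delta=1.7773 Bond=-25.5045
(3,2): Delta=-1.6898 Bond=325.8914
(3,3): Delta=0.4014 Bond=-40.9408
V0=32.8997

The replicating-portfolio and risk-neutral prices coincide; use p* = (1.28−0.78)/(1.35−0.78) = 0.8772 for the latter.
Payoff layer (t=4): V(4,0)=200.7100, V(4,1)=100.5700, V(4,2)=197.9200, V(4,3)=37.7200, V(4,4)=103.5800
  t=3,j=0: stock 55.5226 → up 74.9555 (V=100.5700), down 43.3076 (V=200.7100). Price 88.1780; hedge Δ=-3.1642, bond B=263.8623.
  t=3,j=1: stock 96.0968 → up 129.7307 (V=197.9200), down 74.9555 (V=100.5700). Price 145.2850; hedge Δ=1.7773, bond B=-25.5045.
  t=3,j=2: stock 166.3214 → up 224.5338 (V=37.7200), down 129.7307 (V=197.9200). Price 44.8388; hedge Δ=-1.6898, bond B=325.8914.
  t=3,j=3: stock 287.8639 → up 388.6162 (V=103.5800), down 224.5338 (V=37.7200). Price 74.6031; hedge Δ=0.4014, bond B=-40.9408.
  t=2,j=0: stock 71.1828 → up 96.0968 (V=145.2850), down 55.5226 (V=88.1780). Price 108.0249; hedge Δ=1.4075, bond B=7.8373.
  t=2,j=1: stock 123.2010 → up 166.3214 (V=44.8388), down 96.0968 (V=145.2850). Price 44.6674; hedge Δ=-1.4304, bond B=220.8887.
  t=2,j=2: stock 213.2325 → up 287.8639 (V=74.6031), down 166.3214 (V=44.8388). Price 55.4280; hedge Δ=0.2449, bond B=3.2100.
  t=1,j=0: stock 91.2600 → up 123.2010 (V=44.6674), down 71.1828 (V=108.0249). Price 40.9751; hedge Δ=-1.2180, bond B=152.1285.
  t=1,j=1: stock 157.9500 → up 213.2325 (V=55.4280), down 123.2010 (V=44.6674). Price 42.2707; hedge Δ=0.1195, bond B=23.3925.
  t=0,j=0: stock 117.0000 → up 157.9500 (V=42.2707), down 91.2600 (V=40.9751). Price 32.8997; hedge Δ=0.0194, bond B=30.6267.
Each (Δ,B) replicates both successor values, so the strategy is self-financing and V0 is arbitrage-free.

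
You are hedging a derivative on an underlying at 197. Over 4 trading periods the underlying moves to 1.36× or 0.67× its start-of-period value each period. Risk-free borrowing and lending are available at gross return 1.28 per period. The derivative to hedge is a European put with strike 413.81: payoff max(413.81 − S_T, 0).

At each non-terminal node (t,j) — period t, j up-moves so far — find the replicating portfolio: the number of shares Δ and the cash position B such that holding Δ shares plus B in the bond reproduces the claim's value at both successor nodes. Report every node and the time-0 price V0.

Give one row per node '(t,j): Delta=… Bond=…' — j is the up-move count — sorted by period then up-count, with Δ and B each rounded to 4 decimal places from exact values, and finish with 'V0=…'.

No-arbitrage ⇒ martingale measure with p* = (R−d)/(u−d) = 0.8841.
Payoff layer (t=4): V(4,0)=374.1123, V(4,1)=333.2296, V(4,2)=250.2438, V(4,3)=81.7950, V(4,4)=0.0000
(3,0): S=59.2503. Δ = (V_up−V_dn)/(S_up−S_dn) = (333.2296−374.1123)/(80.5804−39.6977) = -1.0000. V = [p*·333.2296 + (1−p*)·374.1123]/1.28 = 264.0388. B = V − Δ·S = 323.2891.
(3,1): S=120.2693. Δ = (V_up−V_dn)/(S_up−S_dn) = (250.2438−333.2296)/(163.5662−80.5804) = -1.0000. V = [p*·250.2438 + (1−p*)·333.2296]/1.28 = 203.0198. B = V − Δ·S = 323.2891.
(3,2): S=244.1287. Δ = (V_up−V_dn)/(S_up−S_dn) = (81.7950−250.2438)/(332.0150−163.5662) = -1.0000. V = [p*·81.7950 + (1−p*)·250.2438]/1.28 = 79.1604. B = V − Δ·S = 323.2891.
(3,3): S=495.5448. Δ = (V_up−V_dn)/(S_up−S_dn) = (0.0000−81.7950)/(673.9410−332.0150) = -0.2392. V = [p*·0.0000 + (1−p*)·81.7950]/1.28 = 7.4090. B = V − Δ·S = 125.9524.
(2,0): S=88.4333. Δ = (V_up−V_dn)/(S_up−S_dn) = (203.0198−264.0388)/(120.2693−59.2503) = -1.0000. V = [p*·203.0198 + (1−p*)·264.0388]/1.28 = 164.1363. B = V − Δ·S = 252.5696.
(2,1): S=179.5064. Δ = (V_up−V_dn)/(S_up−S_dn) = (79.1604−203.0198)/(244.1287−120.2693) = -1.0000. V = [p*·79.1604 + (1−p*)·203.0198]/1.28 = 73.0632. B = V − Δ·S = 252.5696.
(2,2): S=364.3712. Δ = (V_up−V_dn)/(S_up−S_dn) = (7.4090−79.1604)/(495.5448−244.1287) = -0.2854. V = [p*·7.4090 + (1−p*)·79.1604]/1.28 = 12.2875. B = V − Δ·S = 116.2750.
(1,0): S=131.9900. Δ = (V_up−V_dn)/(S_up−S_dn) = (73.0632−164.1363)/(179.5064−88.4333) = -1.0000. V = [p*·73.0632 + (1−p*)·164.1363]/1.28 = 65.3300. B = V − Δ·S = 197.3200.
(1,1): S=267.9200. Δ = (V_up−V_dn)/(S_up−S_dn) = (12.2875−73.0632)/(364.3712−179.5064) = -0.3288. V = [p*·12.2875 + (1−p*)·73.0632]/1.28 = 15.1046. B = V − Δ·S = 103.1854.
(0,0): S=197.0000. Δ = (V_up−V_dn)/(S_up−S_dn) = (15.1046−65.3300)/(267.9200−131.9900) = -0.3695. V = [p*·15.1046 + (1−p*)·65.3300]/1.28 = 16.3499. B = V − Δ·S = 89.1403.
Each (Δ,B) replicates both successor values, so the strategy is self-financing and V0 is arbitrage-free.

(0,0): Delta=-0.3695 Bond=89.1403
(1,0): Delta=-1.0000 Bond=197.3200
(1,1): Delta=-0.3288 Bond=103.1854
(2,0): Delta=-1.0000 Bond=252.5696
(2,1): Delta=-1.0000 Bond=252.5696
(2,2): Delta=-0.2854 Bond=116.2750
(3,0): Delta=-1.0000 Bond=323.2891
(3,1): Delta=-1.0000 Bond=323.2891
(3,2): Delta=-1.0000 Bond=323.2891
(3,3): Delta=-0.2392 Bond=125.9524
V0=16.3499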